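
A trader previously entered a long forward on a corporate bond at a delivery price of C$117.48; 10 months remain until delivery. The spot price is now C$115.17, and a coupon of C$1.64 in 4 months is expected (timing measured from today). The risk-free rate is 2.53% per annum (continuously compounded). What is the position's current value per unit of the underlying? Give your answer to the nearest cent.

PV(remaining coupons) I = 1.64·e^(−0.0253·4/12) = 1.6262
Current forward F = (S − I)·e^(rT) = (115.17 − 1.6262)·e^(0.0253·10/12) = 113.5438 × 1.021307 = 115.9631
Value (long) = (F − K)·e^(−rT) = (115.9631 − 117.48) × 0.979137 = -1.4853
Value = -C$1.49

-C$1.49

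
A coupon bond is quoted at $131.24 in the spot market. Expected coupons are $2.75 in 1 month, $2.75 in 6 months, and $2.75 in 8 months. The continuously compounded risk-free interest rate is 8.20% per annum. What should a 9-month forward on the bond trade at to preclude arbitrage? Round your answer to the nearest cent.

$131.08

PV(coupons) I = 2.75·e^(−0.0820·1/12) + 2.75·e^(−0.0820·6/12) + 2.75·e^(−0.0820·8/12)
I = 2.7313 + 2.6395 + 2.6037 = 7.9745
F = (S − I)·e^(rT) = (131.24 − 7.9745) · e^(0.0820·9/12)
= 123.2655 · e^0.061500 = 123.2655 × 1.063430 = $131.08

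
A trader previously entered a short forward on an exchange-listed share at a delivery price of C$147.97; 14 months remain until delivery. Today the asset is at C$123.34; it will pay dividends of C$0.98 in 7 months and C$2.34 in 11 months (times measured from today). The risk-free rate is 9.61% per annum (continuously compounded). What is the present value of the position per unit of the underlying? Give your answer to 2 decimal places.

PV(remaining dividends) I = 0.98·e^(−0.0961·7/12) + 2.34·e^(−0.0961·11/12) = 3.0693
Current forward F = (S − I)·e^(rT) = (123.34 − 3.0693)·e^(0.0961·14/12) = 120.2707 × 1.118643 = 134.5400
Value (long) = (F − K)·e^(−rT) = (134.5400 − 147.97) × 0.893940 = -12.0056
Short position value = −(long value) = C$12.01

C$12.01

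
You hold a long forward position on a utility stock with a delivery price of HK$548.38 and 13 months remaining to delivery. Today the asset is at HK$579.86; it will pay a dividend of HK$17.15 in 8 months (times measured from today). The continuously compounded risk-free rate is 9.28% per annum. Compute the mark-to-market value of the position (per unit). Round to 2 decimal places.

HK$67.81

PV(remaining dividends) I = 17.15·e^(−0.0928·8/12) = 16.1211
Current forward F = (S − I)·e^(rT) = (579.86 − 16.1211)·e^(0.0928·13/12) = 563.7389 × 1.105760 = 623.3599
Value (long) = (F − K)·e^(−rT) = (623.3599 − 548.38) × 0.904355 = 67.8084
Value = HK$67.81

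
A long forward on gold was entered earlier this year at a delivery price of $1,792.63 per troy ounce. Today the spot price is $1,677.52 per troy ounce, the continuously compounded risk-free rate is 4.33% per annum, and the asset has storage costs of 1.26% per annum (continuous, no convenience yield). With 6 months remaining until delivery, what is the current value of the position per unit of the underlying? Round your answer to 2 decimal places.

-$66.11 per troy ounce

Current fair forward for the remaining 6 months: F = S·e^((r + u)·T), (r + u) = 0.0433 + 0.0126 = 0.0559
F = 1677.52 · e^(0.0559 × 6/12) = 1677.52 × 1.02834427 = 1725.0681
Value of long forward = (F − K)·e^(−rT) = (1725.0681 − 1792.63) · e^(−0.0433·6/12)
= -67.5619 × 0.97858268 = -66.11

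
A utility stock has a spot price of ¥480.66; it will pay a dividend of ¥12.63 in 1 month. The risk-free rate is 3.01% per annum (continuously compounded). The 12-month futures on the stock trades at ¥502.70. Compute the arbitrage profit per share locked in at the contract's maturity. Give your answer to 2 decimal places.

PV(dividends) I = 12.63·e^(−0.0301·1/12) = 12.5984
Fair futures F* = (S − I)·e^(rT) = (480.66 − 12.5984)·e^0.030100 = 468.0616 × 1.030558 = 482.3646
Market ¥502.70 > fair 482.3646: forward overpriced → cash-and-carry (borrow at r, buy the stock and collect the dividends, short the forward).
Profit at T = |F_mkt − F*| = |502.70 − 482.3646| = ¥20.34 per share

¥20.34 per share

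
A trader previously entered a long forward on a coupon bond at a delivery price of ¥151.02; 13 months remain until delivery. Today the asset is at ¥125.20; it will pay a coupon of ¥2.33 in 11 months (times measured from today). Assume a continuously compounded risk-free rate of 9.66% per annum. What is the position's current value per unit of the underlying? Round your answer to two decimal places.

PV(remaining coupons) I = 2.33·e^(−0.0966·11/12) = 2.1325
Current forward F = (S − I)·e^(rT) = (125.20 − 2.1325)·e^(0.0966·13/12) = 123.0675 × 1.110322 = 136.6446
Value (long) = (F − K)·e^(−rT) = (136.6446 − 151.02) × 0.900640 = -12.9471
Value = -¥12.95

-¥12.95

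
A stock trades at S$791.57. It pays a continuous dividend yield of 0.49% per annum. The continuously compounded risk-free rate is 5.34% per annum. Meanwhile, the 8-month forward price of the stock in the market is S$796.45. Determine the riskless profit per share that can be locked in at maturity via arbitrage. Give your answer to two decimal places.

S$21.13 per share

Fair forward: F* = S·e^(carry·T), with carry = (r − q) = 0.0534 − 0.0049 = 0.0485
F* = 791.57 · e^(0.0485 × 8/12) = 791.57 · e^0.032333 = 791.57 × 1.032861 = S$817.5818
Market S$796.45 < fair S$817.5818: forward underpriced → reverse cash-and-carry (short spot, go long the forward).
At maturity, profit = |F_mkt − F*| = |796.45 − 817.5818| = S$21.13 per share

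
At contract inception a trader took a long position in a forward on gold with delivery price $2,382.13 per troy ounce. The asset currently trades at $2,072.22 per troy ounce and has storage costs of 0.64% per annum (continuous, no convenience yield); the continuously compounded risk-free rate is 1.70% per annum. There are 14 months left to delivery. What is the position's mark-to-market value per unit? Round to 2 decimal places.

-$247.60 per troy ounce

Current fair forward for the remaining 14 months: F = S·e^((r + u)·T), (r + u) = 0.0170 + 0.0064 = 0.0234
F = 2072.22 · e^(0.0234 × 14/12) = 2072.22 × 1.02767606 = 2129.5709
Value of long forward = (F − K)·e^(−rT) = (2129.5709 − 2382.13) · e^(−0.0170·14/12)
= -252.5591 × 0.98036205 = -247.60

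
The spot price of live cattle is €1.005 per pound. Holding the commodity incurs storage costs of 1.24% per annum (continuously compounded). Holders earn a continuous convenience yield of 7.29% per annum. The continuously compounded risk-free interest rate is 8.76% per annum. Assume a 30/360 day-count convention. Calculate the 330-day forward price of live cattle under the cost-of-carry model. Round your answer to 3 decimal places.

Net carry = r + u − y = 0.0876 + 0.0124 − 0.0729 = 0.0271
F = S·e^((r+u−y)T) = 1.005 · e^(0.0271 × 330/360) = 1.005 · e^0.024842
= 1.005 × 1.025153 = €1.030 per pound

€1.030 per pound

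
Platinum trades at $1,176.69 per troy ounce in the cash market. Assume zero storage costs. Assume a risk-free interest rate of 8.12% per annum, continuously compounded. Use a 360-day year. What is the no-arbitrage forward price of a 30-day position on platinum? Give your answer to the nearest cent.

F = S·e^(rT) = 1176.69 · e^(0.0812 × 30/360) = 1176.69 · e^0.00676667
= 1176.69 × 1.00678962 = $1,184.68 per troy ounce

$1,184.68 per troy ounce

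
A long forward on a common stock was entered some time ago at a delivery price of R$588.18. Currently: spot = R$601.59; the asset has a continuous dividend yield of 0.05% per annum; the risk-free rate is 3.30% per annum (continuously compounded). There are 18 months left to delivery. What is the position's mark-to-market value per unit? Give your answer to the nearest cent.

Current fair forward for the remaining 18 months: F = S·e^((r − q)·T), (r − q) = 0.0330 − 0.0005 = 0.0325
F = 601.59 · e^(0.0325 × 18/12) = 601.59 × 1.049958 = 631.6442
Value of long forward = (F − K)·e^(−rT) = (631.6442 − 588.18) · e^(−0.0330·18/12)
= 43.4642 × 0.951705 = 41.37

R$41.37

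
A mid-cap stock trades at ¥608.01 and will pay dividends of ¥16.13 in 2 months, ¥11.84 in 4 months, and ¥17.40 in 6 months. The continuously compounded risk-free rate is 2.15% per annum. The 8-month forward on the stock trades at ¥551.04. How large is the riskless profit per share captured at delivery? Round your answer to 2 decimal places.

PV(dividends) I = 16.13·e^(−0.0215·2/12) + 11.84·e^(−0.0215·4/12) + 17.40·e^(−0.0215·6/12) = 45.0417
Fair forward F* = (S − I)·e^(rT) = (608.01 − 45.0417)·e^0.014333 = 562.9683 × 1.014436 = 571.0953
Market ¥551.04 < fair 571.0953: forward underpriced → reverse cash-and-carry (short the stock, invest proceeds at r, pay the dividends, go long the forward).
Profit at T = |F_mkt − F*| = |551.04 − 571.0953| = ¥20.06 per share

¥20.06 per share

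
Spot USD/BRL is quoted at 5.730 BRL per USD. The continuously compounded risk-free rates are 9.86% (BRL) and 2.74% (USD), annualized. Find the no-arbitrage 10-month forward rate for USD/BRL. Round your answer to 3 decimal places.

6.080

F = S·e^((r_BRL − r_USD)T) = 5.730 · e^((0.0986 − 0.0274) × 10/12)
= 5.730 · e^0.059333 = 5.730 × 1.061129
F = 6.080 BRL per USD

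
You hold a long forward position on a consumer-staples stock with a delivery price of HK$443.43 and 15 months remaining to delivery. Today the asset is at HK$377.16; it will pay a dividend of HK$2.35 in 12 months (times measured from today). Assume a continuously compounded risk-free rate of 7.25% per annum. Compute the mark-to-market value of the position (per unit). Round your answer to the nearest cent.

-HK$30.04

PV(remaining dividends) I = 2.35·e^(−0.0725·12/12) = 2.1857
Current forward F = (S − I)·e^(rT) = (377.16 − 2.1857)·e^(0.0725·15/12) = 374.9743 × 1.094858 = 410.5436
Value (long) = (F − K)·e^(−rT) = (410.5436 − 443.43) × 0.913360 = -30.0371
Value = -HK$30.04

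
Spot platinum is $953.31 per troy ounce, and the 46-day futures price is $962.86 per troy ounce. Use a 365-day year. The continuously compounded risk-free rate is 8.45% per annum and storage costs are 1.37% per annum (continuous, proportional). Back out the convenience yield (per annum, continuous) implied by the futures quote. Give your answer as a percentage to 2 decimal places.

1.91%

F = S·e^((r+u−y)T) ⇒ (r+u−y) = ln(F/S)/T
ln(962.86/953.31) = 0.009968; /T ⇒ 0.079094
y = r + u − ln(F/S)/T = 0.0845 + 0.0137 − 0.079094 = 0.019106
y = 1.91%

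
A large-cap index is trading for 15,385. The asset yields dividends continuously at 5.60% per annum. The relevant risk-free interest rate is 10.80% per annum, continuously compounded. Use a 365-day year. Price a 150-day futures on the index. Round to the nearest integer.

F = S·e^((r − q)T) = 15385 · e^((0.1080 − 0.0560) × 150/365)
= 15385 · e^0.021370 = 15385 × 1.021600
F = 15,717

15,717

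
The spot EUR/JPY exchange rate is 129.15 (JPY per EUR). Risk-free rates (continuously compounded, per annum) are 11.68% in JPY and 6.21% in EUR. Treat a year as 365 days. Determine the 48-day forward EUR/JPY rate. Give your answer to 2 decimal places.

130.08

F = S·e^((r_JPY − r_EUR)T) = 129.15 · e^((0.1168 − 0.0621) × 48/365)
= 129.15 · e^0.007193 = 129.15 × 1.007219
F = 130.08 JPY per EUR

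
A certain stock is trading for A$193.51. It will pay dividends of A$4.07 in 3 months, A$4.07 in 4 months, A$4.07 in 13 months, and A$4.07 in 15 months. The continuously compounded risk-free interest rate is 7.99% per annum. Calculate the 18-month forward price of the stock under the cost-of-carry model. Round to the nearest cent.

PV(dividends) I = 4.07·e^(−0.0799·3/12) + 4.07·e^(−0.0799·4/12) + 4.07·e^(−0.0799·13/12) + 4.07·e^(−0.0799·15/12)
I = 3.9895 + 3.9630 + 3.7325 + 3.6831 = 15.3681
F = (S − I)·e^(rT) = (193.51 − 15.3681) · e^(0.0799·18/12)
= 178.1419 · e^0.119850 = 178.1419 × 1.127328 = A$200.82

A$200.82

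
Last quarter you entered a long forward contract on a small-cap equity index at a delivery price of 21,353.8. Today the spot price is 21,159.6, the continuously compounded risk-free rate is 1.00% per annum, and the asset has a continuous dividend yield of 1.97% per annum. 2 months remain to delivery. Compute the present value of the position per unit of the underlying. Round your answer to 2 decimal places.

Current fair forward for the remaining 2 months: F = S·e^((r − q)·T), (r − q) = 0.0100 − 0.0197 = -0.0097
F = 21159.6 · e^(-0.0097 × 2/12) = 21159.6 × 0.99838464 = 21125.4196
Value of long forward = (F − K)·e^(−rT) = (21125.4196 − 21353.8) · e^(−0.0100·2/12)
= -228.3804 × 0.99833472 = -228.00

-228.00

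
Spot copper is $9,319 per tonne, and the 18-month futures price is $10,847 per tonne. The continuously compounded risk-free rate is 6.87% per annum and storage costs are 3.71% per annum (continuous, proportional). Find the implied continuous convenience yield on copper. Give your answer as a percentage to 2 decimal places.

0.46%

F = S·e^((r+u−y)T) ⇒ (r+u−y) = ln(F/S)/T
ln(10847/9319) = 0.151833; /T ⇒ 0.101222
y = r + u − ln(F/S)/T = 0.0687 + 0.0371 − 0.101222 = 0.004578
y = 0.46%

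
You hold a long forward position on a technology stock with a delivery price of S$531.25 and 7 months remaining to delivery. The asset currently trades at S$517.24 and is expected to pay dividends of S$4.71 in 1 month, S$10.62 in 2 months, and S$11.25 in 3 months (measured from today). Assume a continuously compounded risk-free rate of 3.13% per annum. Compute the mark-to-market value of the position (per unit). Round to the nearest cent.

PV(remaining dividends) I = 4.71·e^(−0.0313·1/12) + 10.62·e^(−0.0313·2/12) + 11.25·e^(−0.0313·3/12) = 26.4248
Current forward F = (S − I)·e^(rT) = (517.24 − 26.4248)·e^(0.0313·7/12) = 490.8152 × 1.018426 = 499.8590
Value (long) = (F − K)·e^(−rT) = (499.8590 − 531.25) × 0.981907 = -30.8230
Value = -S$30.82

-S$30.82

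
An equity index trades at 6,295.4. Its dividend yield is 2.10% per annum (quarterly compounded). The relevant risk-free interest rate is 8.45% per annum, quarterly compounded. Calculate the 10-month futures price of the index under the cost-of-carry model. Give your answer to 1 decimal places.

6,632.9

F = S · (1+r/4)^(4T) / (1+q/4)^(4T)
= 6295.4 × 1.072168 / 1.017607 = 6295.4 × 1.053617
F = 6,632.9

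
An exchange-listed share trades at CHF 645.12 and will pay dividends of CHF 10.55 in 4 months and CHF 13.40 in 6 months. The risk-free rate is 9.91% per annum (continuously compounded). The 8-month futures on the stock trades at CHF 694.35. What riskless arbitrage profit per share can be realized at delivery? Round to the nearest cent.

PV(dividends) I = 10.55·e^(−0.0991·4/12) + 13.40·e^(−0.0991·6/12) = 22.9594
Fair futures F* = (S − I)·e^(rT) = (645.12 − 22.9594)·e^0.066067 = 622.1606 × 1.068298 = 664.6529
Market CHF 694.35 > fair 664.6529: forward overpriced → cash-and-carry (borrow at r, buy the stock and collect the dividends, short the forward).
Profit at T = |F_mkt − F*| = |694.35 − 664.6529| = CHF 29.70 per share

CHF 29.70 per share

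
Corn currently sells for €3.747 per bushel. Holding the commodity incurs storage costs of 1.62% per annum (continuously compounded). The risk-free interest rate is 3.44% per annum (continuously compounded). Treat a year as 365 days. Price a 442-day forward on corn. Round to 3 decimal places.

Net carry = r + u − y = 0.0344 + 0.0162 − 0.0000 = 0.0506
F = S·e^((r+u−y)T) = 3.747 · e^(0.0506 × 442/365) = 3.747 · e^0.061275
= 3.747 × 1.063191 = €3.984 per bushel

€3.984 per bushel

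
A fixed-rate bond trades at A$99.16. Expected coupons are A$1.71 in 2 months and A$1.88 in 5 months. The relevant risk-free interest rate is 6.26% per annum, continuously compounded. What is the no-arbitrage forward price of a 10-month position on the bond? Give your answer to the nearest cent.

PV(coupons) I = 1.71·e^(−0.0626·2/12) + 1.88·e^(−0.0626·5/12)
I = 1.6923 + 1.8316 = 3.5239
F = (S − I)·e^(rT) = (99.16 − 3.5239) · e^(0.0626·10/12)
= 95.6361 · e^0.052167 = 95.6361 × 1.053552 = A$100.76

A$100.76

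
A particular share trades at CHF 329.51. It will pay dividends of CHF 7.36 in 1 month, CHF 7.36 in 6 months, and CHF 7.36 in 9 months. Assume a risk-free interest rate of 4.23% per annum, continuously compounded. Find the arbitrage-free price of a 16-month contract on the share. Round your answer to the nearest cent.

CHF 325.70

PV(dividends) I = 7.36·e^(−0.0423·1/12) + 7.36·e^(−0.0423·6/12) + 7.36·e^(−0.0423·9/12)
I = 7.3341 + 7.2060 + 7.1302 = 21.6703
F = (S − I)·e^(rT) = (329.51 − 21.6703) · e^(0.0423·16/12)
= 307.8397 · e^0.056400 = 307.8397 × 1.058021 = CHF 325.70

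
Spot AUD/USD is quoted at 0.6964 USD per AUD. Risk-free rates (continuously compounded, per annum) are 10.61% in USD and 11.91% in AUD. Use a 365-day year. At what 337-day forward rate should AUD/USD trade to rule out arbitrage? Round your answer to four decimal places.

F = S·e^((r_USD − r_AUD)T) = 0.6964 · e^((0.1061 − 0.1191) × 337/365)
= 0.6964 · e^-0.012003 = 0.6964 × 0.988069
F = 0.6881 USD per AUD

0.6881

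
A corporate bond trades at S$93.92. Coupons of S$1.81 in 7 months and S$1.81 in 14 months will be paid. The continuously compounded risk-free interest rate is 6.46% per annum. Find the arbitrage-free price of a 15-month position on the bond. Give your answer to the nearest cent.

S$98.11

PV(coupons) I = 1.81·e^(−0.0646·7/12) + 1.81·e^(−0.0646·14/12)
I = 1.7431 + 1.6786 = 3.4217
F = (S − I)·e^(rT) = (93.92 − 3.4217) · e^(0.0646·15/12)
= 90.4983 · e^0.080750 = 90.4983 × 1.084100 = S$98.11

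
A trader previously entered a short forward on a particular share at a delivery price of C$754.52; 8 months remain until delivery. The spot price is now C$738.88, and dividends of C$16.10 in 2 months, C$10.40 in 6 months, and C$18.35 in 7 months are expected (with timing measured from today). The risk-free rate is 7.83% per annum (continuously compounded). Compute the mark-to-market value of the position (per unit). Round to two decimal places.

C$20.69

PV(remaining dividends) I = 16.10·e^(−0.0783·2/12) + 10.40·e^(−0.0783·6/12) + 18.35·e^(−0.0783·7/12) = 43.4227
Current forward F = (S − I)·e^(rT) = (738.88 − 43.4227)·e^(0.0783·8/12) = 695.4573 × 1.053586 = 732.7241
Value (long) = (F − K)·e^(−rT) = (732.7241 − 754.52) × 0.949139 = -20.6873
Short position value = −(long value) = C$20.69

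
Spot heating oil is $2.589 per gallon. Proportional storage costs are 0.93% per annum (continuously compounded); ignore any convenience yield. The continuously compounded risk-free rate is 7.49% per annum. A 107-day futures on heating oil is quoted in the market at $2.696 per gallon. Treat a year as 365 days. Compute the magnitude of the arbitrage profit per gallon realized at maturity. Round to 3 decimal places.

$0.042 per gallon

Fair futures: F* = S·e^(carry·T), with carry = (r + u) = 0.0749 + 0.0093 = 0.0842
F* = 2.589 · e^(0.0842 × 107/365) = 2.589 · e^0.024683 = 2.589 × 1.024990 = $2.6537
Market $2.696 > fair $2.6537: forward overpriced → cash-and-carry (buy spot, short the forward).
At maturity, profit = |F_mkt − F*| = |2.696 − 2.6537| = $0.042 per gallon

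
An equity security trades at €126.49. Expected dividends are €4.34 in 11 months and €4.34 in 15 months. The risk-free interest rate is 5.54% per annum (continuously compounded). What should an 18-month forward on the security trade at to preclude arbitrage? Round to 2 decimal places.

PV(dividends) I = 4.34·e^(−0.0554·11/12) + 4.34·e^(−0.0554·15/12)
I = 4.1251 + 4.0496 = 8.1747
F = (S − I)·e^(rT) = (126.49 − 8.1747) · e^(0.0554·18/12)
= 118.3153 · e^0.083100 = 118.3153 × 1.086650 = €128.57

€128.57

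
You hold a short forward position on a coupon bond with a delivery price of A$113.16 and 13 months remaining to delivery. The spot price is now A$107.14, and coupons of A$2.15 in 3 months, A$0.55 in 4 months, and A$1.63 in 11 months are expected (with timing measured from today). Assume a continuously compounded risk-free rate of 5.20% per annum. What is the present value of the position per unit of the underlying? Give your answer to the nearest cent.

PV(remaining coupons) I = 2.15·e^(−0.0520·3/12) + 0.55·e^(−0.0520·4/12) + 1.63·e^(−0.0520·11/12) = 4.2169
Current forward F = (S − I)·e^(rT) = (107.14 − 4.2169)·e^(0.0520·13/12) = 102.9231 × 1.057950 = 108.8875
Value (long) = (F − K)·e^(−rT) = (108.8875 − 113.16) × 0.945224 = -4.0385
Short position value = −(long value) = A$4.04

A$4.04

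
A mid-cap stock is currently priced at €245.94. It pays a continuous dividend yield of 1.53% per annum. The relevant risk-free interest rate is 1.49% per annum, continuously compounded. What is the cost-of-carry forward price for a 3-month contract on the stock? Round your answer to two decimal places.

F = S·e^((r − q)T) = 245.94 · e^((0.0149 − 0.0153) × 3/12)
= 245.94 · e^-0.000100 = 245.94 × 0.999900
F = €245.92

€245.92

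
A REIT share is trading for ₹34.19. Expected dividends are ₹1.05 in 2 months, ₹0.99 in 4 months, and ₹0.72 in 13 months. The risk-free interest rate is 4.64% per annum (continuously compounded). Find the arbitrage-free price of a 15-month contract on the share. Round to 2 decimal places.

PV(dividends) I = 1.05·e^(−0.0464·2/12) + 0.99·e^(−0.0464·4/12) + 0.72·e^(−0.0464·13/12)
I = 1.0419 + 0.9748 + 0.6847 = 2.7014
F = (S − I)·e^(rT) = (34.19 − 2.7014) · e^(0.0464·15/12)
= 31.4886 · e^0.058000 = 31.4886 × 1.059715 = ₹33.37

₹33.37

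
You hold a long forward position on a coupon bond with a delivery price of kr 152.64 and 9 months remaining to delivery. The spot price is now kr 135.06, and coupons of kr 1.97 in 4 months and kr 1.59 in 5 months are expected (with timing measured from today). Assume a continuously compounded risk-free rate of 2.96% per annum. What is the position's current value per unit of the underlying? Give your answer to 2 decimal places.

PV(remaining coupons) I = 1.97·e^(−0.0296·4/12) + 1.59·e^(−0.0296·5/12) = 3.5212
Current forward F = (S − I)·e^(rT) = (135.06 − 3.5212)·e^(0.0296·9/12) = 131.5388 × 1.022448 = 134.4916
Value (long) = (F − K)·e^(−rT) = (134.4916 − 152.64) × 0.978045 = -17.7500
Value = -kr 17.75

-kr 17.75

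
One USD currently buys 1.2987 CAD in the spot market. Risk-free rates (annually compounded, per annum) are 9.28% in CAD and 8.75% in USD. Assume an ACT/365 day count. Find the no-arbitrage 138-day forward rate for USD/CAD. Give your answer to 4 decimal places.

By covered interest parity, F = S · (1+r_CAD)^T / (1+r_USD)^T
= 1.2987 × 1.034121 / 1.032222 = 1.2987 × 1.001840
F = 1.3011 CAD per USD

1.3011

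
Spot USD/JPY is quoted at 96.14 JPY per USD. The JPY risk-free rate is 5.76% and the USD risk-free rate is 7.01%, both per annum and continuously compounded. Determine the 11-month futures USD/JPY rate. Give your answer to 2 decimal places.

F = S·e^((r_JPY − r_USD)T) = 96.14 · e^((0.0576 − 0.0701) × 11/12)
= 96.14 · e^-0.011458 = 96.14 × 0.988607
F = 95.04 JPY per USD

95.04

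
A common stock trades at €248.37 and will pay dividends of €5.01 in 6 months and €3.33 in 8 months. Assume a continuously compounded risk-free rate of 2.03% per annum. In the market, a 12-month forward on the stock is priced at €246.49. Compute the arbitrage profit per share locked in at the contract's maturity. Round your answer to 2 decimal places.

PV(dividends) I = 5.01·e^(−0.0203·6/12) + 3.33·e^(−0.0203·8/12) = 8.2446
Fair forward F* = (S − I)·e^(rT) = (248.37 − 8.2446)·e^0.020300 = 240.1254 × 1.020507 = 245.0497
Market €246.49 > fair 245.0497: forward overpriced → cash-and-carry (borrow at r, buy the stock and collect the dividends, short the forward).
Profit at T = |F_mkt − F*| = |246.49 − 245.0497| = €1.44 per share

€1.44 per share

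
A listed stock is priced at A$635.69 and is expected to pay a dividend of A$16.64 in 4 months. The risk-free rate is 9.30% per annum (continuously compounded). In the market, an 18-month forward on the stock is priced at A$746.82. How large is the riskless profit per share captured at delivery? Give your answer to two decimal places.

A$34.51 per share

PV(dividends) I = 16.64·e^(−0.0930·4/12) = 16.1321
Fair forward F* = (S − I)·e^(rT) = (635.69 − 16.1321)·e^0.139500 = 619.5579 × 1.149699 = 712.3051
Market A$746.82 > fair 712.3051: forward overpriced → cash-and-carry (borrow at r, buy the stock and collect the dividends, short the forward).
Profit at T = |F_mkt − F*| = |746.82 − 712.3051| = A$34.51 per share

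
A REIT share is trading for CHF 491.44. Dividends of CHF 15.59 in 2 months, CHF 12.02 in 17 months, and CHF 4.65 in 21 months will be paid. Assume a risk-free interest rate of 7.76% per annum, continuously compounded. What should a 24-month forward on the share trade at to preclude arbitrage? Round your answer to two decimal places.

CHF 538.66

PV(dividends) I = 15.59·e^(−0.0776·2/12) + 12.02·e^(−0.0776·17/12) + 4.65·e^(−0.0776·21/12)
I = 15.3897 + 10.7686 + 4.0595 = 30.2178
F = (S − I)·e^(rT) = (491.44 − 30.2178) · e^(0.0776·24/12)
= 461.2222 · e^0.155200 = 461.2222 × 1.167892 = CHF 538.66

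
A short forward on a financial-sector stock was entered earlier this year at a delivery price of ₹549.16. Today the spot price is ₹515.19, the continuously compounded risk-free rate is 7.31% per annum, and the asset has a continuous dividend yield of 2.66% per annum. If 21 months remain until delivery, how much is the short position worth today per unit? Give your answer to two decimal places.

-₹8.54

Current fair forward for the remaining 21 months: F = S·e^((r − q)·T), (r − q) = 0.0731 − 0.0266 = 0.0465
F = 515.19 · e^(0.0465 × 21/12) = 515.19 × 1.084778 = 558.8668
Value of long forward = (F − K)·e^(−rT) = (558.8668 − 549.16) · e^(−0.0731·21/12)
= 9.7068 × 0.879919 = 8.54
Short position value = −(long value) = -₹8.54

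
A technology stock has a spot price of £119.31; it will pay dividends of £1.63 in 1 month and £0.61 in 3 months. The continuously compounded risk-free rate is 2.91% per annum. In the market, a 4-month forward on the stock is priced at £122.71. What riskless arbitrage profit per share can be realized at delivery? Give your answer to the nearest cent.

PV(dividends) I = 1.63·e^(−0.0291·1/12) + 0.61·e^(−0.0291·3/12) = 2.2316
Fair forward F* = (S − I)·e^(rT) = (119.31 − 2.2316)·e^0.009700 = 117.0784 × 1.009747 = 118.2196
Market £122.71 > fair 118.2196: forward overpriced → cash-and-carry (borrow at r, buy the stock and collect the dividends, short the forward).
Profit at T = |F_mkt − F*| = |122.71 − 118.2196| = £4.49 per share

£4.49 per share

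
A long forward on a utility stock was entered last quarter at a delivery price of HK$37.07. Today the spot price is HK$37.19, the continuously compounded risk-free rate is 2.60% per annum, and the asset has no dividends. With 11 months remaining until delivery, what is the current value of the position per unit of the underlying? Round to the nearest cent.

Current fair forward for the remaining 11 months: F = S·e^(r·T), r = 0.0260
F = 37.19 · e^(0.0260 × 11/12) = 37.19 × 1.024120 = 38.0870
Value of long forward = (F − K)·e^(−rT) = (38.0870 − 37.07) · e^(−0.0260·11/12)
= 1.0170 × 0.976448 = 0.99

HK$0.99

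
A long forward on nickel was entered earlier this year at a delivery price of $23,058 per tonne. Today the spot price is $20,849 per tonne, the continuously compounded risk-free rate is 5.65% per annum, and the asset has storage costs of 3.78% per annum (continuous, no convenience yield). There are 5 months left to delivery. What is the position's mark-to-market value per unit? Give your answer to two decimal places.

-$1341.54 per tonne

Current fair forward for the remaining 5 months: F = S·e^((r + u)·T), (r + u) = 0.0565 + 0.0378 = 0.0943
F = 20849 · e^(0.0943 × 5/12) = 20849 × 1.04007379 = 21684.4984
Value of long forward = (F − K)·e^(−rT) = (21684.4984 − 23058) · e^(−0.0565·5/12)
= -1373.5016 × 0.97673328 = -1341.54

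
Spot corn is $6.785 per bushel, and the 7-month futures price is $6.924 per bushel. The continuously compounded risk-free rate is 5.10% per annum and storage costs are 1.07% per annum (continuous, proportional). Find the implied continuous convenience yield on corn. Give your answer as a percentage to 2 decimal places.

2.69%

F = S·e^((r+u−y)T) ⇒ (r+u−y) = ln(F/S)/T
ln(6.924/6.785) = 0.020279; /T ⇒ 0.034764
y = r + u − ln(F/S)/T = 0.0510 + 0.0107 − 0.034764 = 0.026936
y = 2.69%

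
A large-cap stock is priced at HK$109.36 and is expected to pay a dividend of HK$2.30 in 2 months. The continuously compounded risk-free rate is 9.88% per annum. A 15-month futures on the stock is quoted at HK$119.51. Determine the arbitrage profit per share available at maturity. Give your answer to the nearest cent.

PV(dividends) I = 2.30·e^(−0.0988·2/12) = 2.2624
Fair futures F* = (S − I)·e^(rT) = (109.36 − 2.2624)·e^0.123500 = 107.0976 × 1.131450 = 121.1756
Market HK$119.51 < fair 121.1756: forward underpriced → reverse cash-and-carry (short the stock, invest proceeds at r, pay the dividends, go long the forward).
Profit at T = |F_mkt − F*| = |119.51 − 121.1756| = HK$1.67 per share

HK$1.67 per share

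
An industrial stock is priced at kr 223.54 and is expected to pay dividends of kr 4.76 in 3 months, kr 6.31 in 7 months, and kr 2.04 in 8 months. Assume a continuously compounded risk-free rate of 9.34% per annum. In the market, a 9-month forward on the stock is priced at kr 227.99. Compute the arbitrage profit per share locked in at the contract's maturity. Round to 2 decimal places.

kr 1.68 per share

PV(dividends) I = 4.76·e^(−0.0934·3/12) + 6.31·e^(−0.0934·7/12) + 2.04·e^(−0.0934·8/12) = 12.5424
Fair forward F* = (S − I)·e^(rT) = (223.54 − 12.5424)·e^0.070050 = 210.9976 × 1.072562 = 226.3080
Market kr 227.99 > fair 226.3080: forward overpriced → cash-and-carry (borrow at r, buy the stock and collect the dividends, short the forward).
Profit at T = |F_mkt − F*| = |227.99 − 226.3080| = kr 1.68 per share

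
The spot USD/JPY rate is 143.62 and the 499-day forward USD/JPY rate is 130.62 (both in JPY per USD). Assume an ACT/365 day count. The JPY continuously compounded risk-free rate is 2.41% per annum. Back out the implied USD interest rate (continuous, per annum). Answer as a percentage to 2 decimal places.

F = S·e^((r_JPY − r_USD)T) ⇒ r_USD = r_JPY − ln(F/S)/T
ln(130.62/143.62) = -0.094879; /(499/365) = -0.069400
r_USD = 0.0241 + 0.069400 = 0.093500
r_USD = 9.35%

9.35%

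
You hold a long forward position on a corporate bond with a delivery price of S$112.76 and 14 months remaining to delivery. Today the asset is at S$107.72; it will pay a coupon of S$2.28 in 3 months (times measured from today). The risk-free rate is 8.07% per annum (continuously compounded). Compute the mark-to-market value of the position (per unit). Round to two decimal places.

PV(remaining coupons) I = 2.28·e^(−0.0807·3/12) = 2.2345
Current forward F = (S − I)·e^(rT) = (107.72 − 2.2345)·e^(0.0807·14/12) = 105.4855 × 1.098725 = 115.8996
Value (long) = (F − K)·e^(−rT) = (115.8996 − 112.76) × 0.910146 = 2.8575
Value = S$2.86

S$2.86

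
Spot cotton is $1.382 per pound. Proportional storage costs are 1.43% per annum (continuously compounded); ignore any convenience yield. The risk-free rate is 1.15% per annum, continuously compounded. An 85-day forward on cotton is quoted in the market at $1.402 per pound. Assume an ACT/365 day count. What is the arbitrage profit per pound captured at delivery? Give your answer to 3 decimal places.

$0.012 per pound

Fair forward: F* = S·e^(carry·T), with carry = (r + u) = 0.0115 + 0.0143 = 0.0258
F* = 1.382 · e^(0.0258 × 85/365) = 1.382 · e^0.006008 = 1.382 × 1.006026 = $1.3903
Market $1.402 > fair $1.3903: forward overpriced → cash-and-carry (buy spot, short the forward).
At maturity, profit = |F_mkt − F*| = |1.402 − 1.3903| = $0.012 per pound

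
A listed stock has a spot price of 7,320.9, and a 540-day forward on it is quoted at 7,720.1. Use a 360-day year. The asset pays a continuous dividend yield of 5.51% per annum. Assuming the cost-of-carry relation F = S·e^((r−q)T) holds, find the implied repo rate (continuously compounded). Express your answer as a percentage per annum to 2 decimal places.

From F = S·e^((r−q)T): (r − q) = ln(F/S)/T
ln(7720.1/7320.9) = ln(1.054529) = 0.053094
(r − q) = 0.053094 / (540/360) = 0.035396
r = ln(F/S)/T + q = 0.035396 + 0.0551 = 0.090496
r = 9.05%

9.05%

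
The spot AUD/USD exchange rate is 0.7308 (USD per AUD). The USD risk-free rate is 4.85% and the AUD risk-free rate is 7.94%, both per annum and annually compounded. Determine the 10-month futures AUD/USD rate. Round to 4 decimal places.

0.7133

By covered interest parity, F = S · (1+r_USD)^T / (1+r_AUD)^T
= 0.7308 × 1.040256 / 1.065742 = 0.7308 × 0.976086
F = 0.7133 USD per AUD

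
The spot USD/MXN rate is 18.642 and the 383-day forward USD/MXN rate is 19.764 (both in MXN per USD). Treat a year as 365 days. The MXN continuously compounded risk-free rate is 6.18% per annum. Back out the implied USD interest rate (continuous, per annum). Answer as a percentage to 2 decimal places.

0.61%

F = S·e^((r_MXN − r_USD)T) ⇒ r_USD = r_MXN − ln(F/S)/T
ln(19.764/18.642) = 0.058445; /(383/365) = 0.055698
r_USD = 0.0618 − 0.055698 = 0.006102
r_USD = 0.61%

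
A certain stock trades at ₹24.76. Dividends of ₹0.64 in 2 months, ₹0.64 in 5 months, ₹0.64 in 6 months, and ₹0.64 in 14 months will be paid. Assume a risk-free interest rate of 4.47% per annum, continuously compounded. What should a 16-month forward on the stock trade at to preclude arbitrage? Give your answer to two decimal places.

PV(dividends) I = 0.64·e^(−0.0447·2/12) + 0.64·e^(−0.0447·5/12) + 0.64·e^(−0.0447·6/12) + 0.64·e^(−0.0447·14/12)
I = 0.6352 + 0.6282 + 0.6259 + 0.6075 = 2.4968
F = (S − I)·e^(rT) = (24.76 − 2.4968) · e^(0.0447·16/12)
= 22.2632 · e^0.059600 = 22.2632 × 1.061412 = ₹23.63

₹23.63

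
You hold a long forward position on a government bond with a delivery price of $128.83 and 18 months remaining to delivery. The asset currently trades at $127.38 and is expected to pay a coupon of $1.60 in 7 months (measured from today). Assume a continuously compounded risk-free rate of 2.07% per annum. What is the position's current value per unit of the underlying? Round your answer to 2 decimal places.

$0.91

PV(remaining coupons) I = 1.60·e^(−0.0207·7/12) = 1.5808
Current forward F = (S − I)·e^(rT) = (127.38 − 1.5808)·e^(0.0207·18/12) = 125.7992 × 1.031537 = 129.7665
Value (long) = (F − K)·e^(−rT) = (129.7665 − 128.83) × 0.969427 = 0.9079
Value = $0.91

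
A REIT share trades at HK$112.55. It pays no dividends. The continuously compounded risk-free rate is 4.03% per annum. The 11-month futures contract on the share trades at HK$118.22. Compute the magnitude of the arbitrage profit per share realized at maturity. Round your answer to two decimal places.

Fair futures: F* = S·e^(carry·T), with carry = r = 0.0403
F* = 112.55 · e^(0.0403 × 11/12) = 112.55 · e^0.036942 = 112.55 × 1.037633 = HK$116.7856
Market HK$118.22 > fair HK$116.7856: forward overpriced → cash-and-carry (buy spot, short the forward).
At maturity, profit = |F_mkt − F*| = |118.22 − 116.7856| = HK$1.43 per share

HK$1.43 per share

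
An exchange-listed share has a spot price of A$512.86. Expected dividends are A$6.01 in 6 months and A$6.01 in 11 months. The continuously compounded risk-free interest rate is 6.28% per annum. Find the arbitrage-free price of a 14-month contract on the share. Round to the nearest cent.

PV(dividends) I = 6.01·e^(−0.0628·6/12) + 6.01·e^(−0.0628·11/12)
I = 5.8242 + 5.6738 = 11.4980
F = (S − I)·e^(rT) = (512.86 − 11.4980) · e^(0.0628·14/12)
= 501.3620 · e^0.073267 = 501.3620 × 1.076018 = A$539.47

A$539.47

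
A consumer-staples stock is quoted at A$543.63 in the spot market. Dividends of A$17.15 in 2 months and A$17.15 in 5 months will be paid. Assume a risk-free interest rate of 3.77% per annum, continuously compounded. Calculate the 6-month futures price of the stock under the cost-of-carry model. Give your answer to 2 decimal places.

PV(dividends) I = 17.15·e^(−0.0377·2/12) + 17.15·e^(−0.0377·5/12)
I = 17.0426 + 16.8827 = 33.9253
F = (S − I)·e^(rT) = (543.63 − 33.9253) · e^(0.0377·6/12)
= 509.7047 · e^0.018850 = 509.7047 × 1.019029 = A$519.40

A$519.40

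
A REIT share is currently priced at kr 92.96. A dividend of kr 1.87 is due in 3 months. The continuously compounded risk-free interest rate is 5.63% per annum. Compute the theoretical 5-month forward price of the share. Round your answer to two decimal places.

kr 93.28

PV(dividends) I = 1.87·e^(−0.0563·3/12)
I = 1.8439
F = (S − I)·e^(rT) = (92.96 − 1.8439) · e^(0.0563·5/12)
= 91.1161 · e^0.023458 = 91.1161 × 1.023735 = kr 93.28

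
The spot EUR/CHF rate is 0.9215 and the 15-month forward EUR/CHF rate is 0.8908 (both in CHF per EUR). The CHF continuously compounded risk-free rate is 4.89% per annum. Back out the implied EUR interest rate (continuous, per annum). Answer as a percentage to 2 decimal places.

7.60%

F = S·e^((r_CHF − r_EUR)T) ⇒ r_EUR = r_CHF − ln(F/S)/T
ln(0.8908/0.9215) = -0.033883; /(15/12) = -0.027106
r_EUR = 0.0489 + 0.027106 = 0.076006
r_EUR = 7.60%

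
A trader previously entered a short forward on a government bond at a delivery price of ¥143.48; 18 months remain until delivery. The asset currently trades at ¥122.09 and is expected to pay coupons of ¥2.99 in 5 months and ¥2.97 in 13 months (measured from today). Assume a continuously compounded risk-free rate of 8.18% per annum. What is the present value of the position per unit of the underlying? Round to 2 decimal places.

PV(remaining coupons) I = 2.99·e^(−0.0818·5/12) + 2.97·e^(−0.0818·13/12) = 5.6079
Current forward F = (S − I)·e^(rT) = (122.09 − 5.6079)·e^(0.0818·18/12) = 116.4821 × 1.130545 = 131.6883
Value (long) = (F − K)·e^(−rT) = (131.6883 − 143.48) × 0.884529 = -10.4301
Short position value = −(long value) = ¥10.43

¥10.43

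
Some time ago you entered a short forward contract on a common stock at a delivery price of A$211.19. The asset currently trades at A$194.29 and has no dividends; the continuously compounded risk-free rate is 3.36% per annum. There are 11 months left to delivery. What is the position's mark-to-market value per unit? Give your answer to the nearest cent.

A$10.49

Current fair forward for the remaining 11 months: F = S·e^(r·T), r = 0.0336
F = 194.29 · e^(0.0336 × 11/12) = 194.29 × 1.031279 = 200.3672
Value of long forward = (F − K)·e^(−rT) = (200.3672 − 211.19) · e^(−0.0336·11/12)
= -10.8228 × 0.969669 = -10.49
Short position value = −(long value) = A$10.49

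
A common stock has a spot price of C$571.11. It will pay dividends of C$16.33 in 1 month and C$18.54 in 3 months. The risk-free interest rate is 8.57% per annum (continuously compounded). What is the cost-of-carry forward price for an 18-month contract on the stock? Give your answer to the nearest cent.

C$610.38

PV(dividends) I = 16.33·e^(−0.0857·1/12) + 18.54·e^(−0.0857·3/12)
I = 16.2138 + 18.1470 = 34.3608
F = (S − I)·e^(rT) = (571.11 − 34.3608) · e^(0.0857·18/12)
= 536.7492 · e^0.128550 = 536.7492 × 1.137178 = C$610.38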